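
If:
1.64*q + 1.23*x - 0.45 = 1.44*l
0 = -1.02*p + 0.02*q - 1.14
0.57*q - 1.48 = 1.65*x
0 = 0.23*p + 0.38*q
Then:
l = -0.12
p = -1.10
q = 0.67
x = -0.67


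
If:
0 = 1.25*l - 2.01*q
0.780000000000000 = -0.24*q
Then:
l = -5.23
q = -3.25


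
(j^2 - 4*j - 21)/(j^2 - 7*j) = (j + 3)/j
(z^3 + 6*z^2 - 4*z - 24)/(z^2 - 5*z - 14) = (z^2 + 4*z - 12)/(z - 7)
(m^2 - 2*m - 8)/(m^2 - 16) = (m + 2)/(m + 4)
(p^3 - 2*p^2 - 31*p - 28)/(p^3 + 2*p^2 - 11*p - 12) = (p - 7)/(p - 3)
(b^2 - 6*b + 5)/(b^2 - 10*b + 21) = (b^2 - 6*b + 5)/(b^2 - 10*b + 21)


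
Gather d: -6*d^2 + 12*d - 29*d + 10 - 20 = -6*d^2 - 17*d - 10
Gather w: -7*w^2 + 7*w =-7*w^2 + 7*w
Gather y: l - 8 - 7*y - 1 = l - 7*y - 9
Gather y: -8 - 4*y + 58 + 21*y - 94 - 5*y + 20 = 12*y - 24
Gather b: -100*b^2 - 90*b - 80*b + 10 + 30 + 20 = -100*b^2 - 170*b + 60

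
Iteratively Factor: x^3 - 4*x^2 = (x)*(x^2 - 4*x) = x^2*(x - 4)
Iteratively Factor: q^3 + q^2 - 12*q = (q - 3)*(q^2 + 4*q) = q*(q - 3)*(q + 4)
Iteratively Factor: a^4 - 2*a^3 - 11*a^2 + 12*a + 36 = (a - 3)*(a^3 + a^2 - 8*a - 12) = (a - 3)*(a + 2)*(a^2 - a - 6) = (a - 3)*(a + 2)^2*(a - 3)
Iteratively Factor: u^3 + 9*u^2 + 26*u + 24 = (u + 2)*(u^2 + 7*u + 12) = (u + 2)*(u + 3)*(u + 4)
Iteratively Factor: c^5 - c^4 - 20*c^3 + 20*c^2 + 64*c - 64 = (c + 4)*(c^4 - 5*c^3 + 20*c - 16) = (c - 1)*(c + 4)*(c^3 - 4*c^2 - 4*c + 16) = (c - 1)*(c + 2)*(c + 4)*(c^2 - 6*c + 8) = (c - 2)*(c - 1)*(c + 2)*(c + 4)*(c - 4)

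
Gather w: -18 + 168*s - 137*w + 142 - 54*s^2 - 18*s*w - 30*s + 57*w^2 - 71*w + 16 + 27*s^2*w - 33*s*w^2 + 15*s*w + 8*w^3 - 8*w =-54*s^2 + 138*s + 8*w^3 + w^2*(57 - 33*s) + w*(27*s^2 - 3*s - 216) + 140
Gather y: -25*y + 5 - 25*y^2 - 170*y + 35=-25*y^2 - 195*y + 40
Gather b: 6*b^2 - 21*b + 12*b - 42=6*b^2 - 9*b - 42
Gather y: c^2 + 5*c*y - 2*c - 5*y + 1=c^2 - 2*c + y*(5*c - 5) + 1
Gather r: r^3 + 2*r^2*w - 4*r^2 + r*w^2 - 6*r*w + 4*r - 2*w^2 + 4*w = r^3 + r^2*(2*w - 4) + r*(w^2 - 6*w + 4) - 2*w^2 + 4*w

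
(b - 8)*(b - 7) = b^2 - 15*b + 56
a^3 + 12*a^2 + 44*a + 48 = (a + 2)*(a + 4)*(a + 6)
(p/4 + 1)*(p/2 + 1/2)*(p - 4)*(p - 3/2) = p^4/8 - p^3/16 - 35*p^2/16 + p + 3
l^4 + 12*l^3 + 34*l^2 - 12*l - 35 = (l - 1)*(l + 1)*(l + 5)*(l + 7)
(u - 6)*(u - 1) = u^2 - 7*u + 6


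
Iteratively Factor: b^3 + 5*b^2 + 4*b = (b + 1)*(b^2 + 4*b) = (b + 1)*(b + 4)*(b)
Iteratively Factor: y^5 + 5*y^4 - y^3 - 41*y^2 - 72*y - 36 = (y - 3)*(y^4 + 8*y^3 + 23*y^2 + 28*y + 12) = (y - 3)*(y + 2)*(y^3 + 6*y^2 + 11*y + 6) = (y - 3)*(y + 1)*(y + 2)*(y^2 + 5*y + 6) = (y - 3)*(y + 1)*(y + 2)^2*(y + 3)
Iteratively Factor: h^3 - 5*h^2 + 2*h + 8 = (h + 1)*(h^2 - 6*h + 8) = (h - 4)*(h + 1)*(h - 2)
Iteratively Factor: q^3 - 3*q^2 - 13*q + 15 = (q - 1)*(q^2 - 2*q - 15) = (q - 5)*(q - 1)*(q + 3)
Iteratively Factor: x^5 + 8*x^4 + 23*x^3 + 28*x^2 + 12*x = (x)*(x^4 + 8*x^3 + 23*x^2 + 28*x + 12) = x*(x + 2)*(x^3 + 6*x^2 + 11*x + 6) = x*(x + 1)*(x + 2)*(x^2 + 5*x + 6) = x*(x + 1)*(x + 2)*(x + 3)*(x + 2)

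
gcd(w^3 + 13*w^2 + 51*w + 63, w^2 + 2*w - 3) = w + 3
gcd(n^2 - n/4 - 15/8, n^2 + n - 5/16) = n + 5/4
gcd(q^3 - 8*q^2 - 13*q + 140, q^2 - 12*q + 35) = q^2 - 12*q + 35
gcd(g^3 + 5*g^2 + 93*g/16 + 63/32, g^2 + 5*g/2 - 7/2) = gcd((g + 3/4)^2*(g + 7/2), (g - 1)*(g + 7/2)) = g + 7/2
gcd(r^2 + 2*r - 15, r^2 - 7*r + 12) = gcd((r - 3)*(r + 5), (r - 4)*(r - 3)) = r - 3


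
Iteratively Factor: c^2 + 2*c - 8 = (c - 2)*(c + 4)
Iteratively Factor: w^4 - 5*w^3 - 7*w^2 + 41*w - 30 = (w + 3)*(w^3 - 8*w^2 + 17*w - 10) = (w - 2)*(w + 3)*(w^2 - 6*w + 5) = (w - 5)*(w - 2)*(w + 3)*(w - 1)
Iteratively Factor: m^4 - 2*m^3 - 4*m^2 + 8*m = (m - 2)*(m^3 - 4*m) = m*(m - 2)*(m^2 - 4) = m*(m - 2)^2*(m + 2)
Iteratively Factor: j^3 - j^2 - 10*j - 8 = (j + 1)*(j^2 - 2*j - 8) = (j + 1)*(j + 2)*(j - 4)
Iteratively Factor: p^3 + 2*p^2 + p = (p)*(p^2 + 2*p + 1) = p*(p + 1)*(p + 1)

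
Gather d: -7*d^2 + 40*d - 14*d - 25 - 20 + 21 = -7*d^2 + 26*d - 24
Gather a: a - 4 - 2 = a - 6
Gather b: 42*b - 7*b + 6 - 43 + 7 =35*b - 30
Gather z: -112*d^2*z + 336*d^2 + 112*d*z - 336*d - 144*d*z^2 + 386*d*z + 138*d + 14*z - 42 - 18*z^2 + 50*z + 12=336*d^2 - 198*d + z^2*(-144*d - 18) + z*(-112*d^2 + 498*d + 64) - 30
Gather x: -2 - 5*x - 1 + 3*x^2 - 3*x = 3*x^2 - 8*x - 3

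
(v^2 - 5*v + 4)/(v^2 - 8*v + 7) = (v - 4)/(v - 7)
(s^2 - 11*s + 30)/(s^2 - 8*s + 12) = (s - 5)/(s - 2)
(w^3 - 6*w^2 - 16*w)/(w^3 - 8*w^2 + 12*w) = (w^2 - 6*w - 16)/(w^2 - 8*w + 12)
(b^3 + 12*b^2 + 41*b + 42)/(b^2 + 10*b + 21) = b + 2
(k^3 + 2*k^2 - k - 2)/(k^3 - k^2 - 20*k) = (-k^3 - 2*k^2 + k + 2)/(k*(-k^2 + k + 20))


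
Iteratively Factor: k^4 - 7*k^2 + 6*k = (k - 1)*(k^3 + k^2 - 6*k) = (k - 2)*(k - 1)*(k^2 + 3*k) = k*(k - 2)*(k - 1)*(k + 3)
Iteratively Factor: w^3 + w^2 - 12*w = (w - 3)*(w^2 + 4*w) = w*(w - 3)*(w + 4)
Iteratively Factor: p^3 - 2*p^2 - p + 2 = (p + 1)*(p^2 - 3*p + 2) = (p - 2)*(p + 1)*(p - 1)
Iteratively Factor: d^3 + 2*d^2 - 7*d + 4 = (d - 1)*(d^2 + 3*d - 4) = (d - 1)^2*(d + 4)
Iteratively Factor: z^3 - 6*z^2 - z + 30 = (z - 3)*(z^2 - 3*z - 10) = (z - 5)*(z - 3)*(z + 2)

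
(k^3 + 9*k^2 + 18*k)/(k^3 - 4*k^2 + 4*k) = (k^2 + 9*k + 18)/(k^2 - 4*k + 4)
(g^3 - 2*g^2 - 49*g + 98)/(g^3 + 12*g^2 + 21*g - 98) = (g - 7)/(g + 7)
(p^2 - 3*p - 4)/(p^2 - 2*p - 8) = (p + 1)/(p + 2)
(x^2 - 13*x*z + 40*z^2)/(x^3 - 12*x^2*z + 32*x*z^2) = (x - 5*z)/(x*(x - 4*z))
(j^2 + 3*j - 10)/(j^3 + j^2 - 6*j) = (j + 5)/(j*(j + 3))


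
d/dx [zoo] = 0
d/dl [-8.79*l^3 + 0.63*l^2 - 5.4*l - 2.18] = -26.37*l^2 + 1.26*l - 5.4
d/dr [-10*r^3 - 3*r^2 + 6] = 6*r*(-5*r - 1)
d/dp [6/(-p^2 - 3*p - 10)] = 6*(2*p + 3)/(p^2 + 3*p + 10)^2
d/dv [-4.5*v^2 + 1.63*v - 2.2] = 1.63 - 9.0*v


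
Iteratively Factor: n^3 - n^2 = (n)*(n^2 - n) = n^2*(n - 1)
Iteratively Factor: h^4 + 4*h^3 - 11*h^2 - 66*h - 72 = (h + 3)*(h^3 + h^2 - 14*h - 24) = (h + 3)^2*(h^2 - 2*h - 8) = (h - 4)*(h + 3)^2*(h + 2)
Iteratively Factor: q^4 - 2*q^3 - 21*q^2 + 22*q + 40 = (q - 2)*(q^3 - 21*q - 20) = (q - 2)*(q + 1)*(q^2 - q - 20) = (q - 5)*(q - 2)*(q + 1)*(q + 4)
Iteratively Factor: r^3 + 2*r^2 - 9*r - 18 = (r - 3)*(r^2 + 5*r + 6) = (r - 3)*(r + 3)*(r + 2)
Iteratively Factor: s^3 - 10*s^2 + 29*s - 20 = (s - 5)*(s^2 - 5*s + 4) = (s - 5)*(s - 1)*(s - 4)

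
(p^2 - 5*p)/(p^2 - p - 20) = p/(p + 4)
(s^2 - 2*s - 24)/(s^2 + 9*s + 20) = (s - 6)/(s + 5)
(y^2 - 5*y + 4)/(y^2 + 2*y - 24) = (y - 1)/(y + 6)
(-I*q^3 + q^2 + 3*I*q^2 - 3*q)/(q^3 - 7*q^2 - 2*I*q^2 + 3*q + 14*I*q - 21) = I*q*(3 - q)/(q^2 - q*(7 + 3*I) + 21*I)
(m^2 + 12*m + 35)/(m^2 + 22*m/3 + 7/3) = 3*(m + 5)/(3*m + 1)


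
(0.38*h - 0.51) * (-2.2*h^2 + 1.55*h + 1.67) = -0.836*h^3 + 1.711*h^2 - 0.1559*h - 0.8517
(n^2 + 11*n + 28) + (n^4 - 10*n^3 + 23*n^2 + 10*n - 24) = n^4 - 10*n^3 + 24*n^2 + 21*n + 4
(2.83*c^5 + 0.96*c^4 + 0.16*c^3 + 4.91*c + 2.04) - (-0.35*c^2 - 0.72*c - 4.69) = 2.83*c^5 + 0.96*c^4 + 0.16*c^3 + 0.35*c^2 + 5.63*c + 6.73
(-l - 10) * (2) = -2*l - 20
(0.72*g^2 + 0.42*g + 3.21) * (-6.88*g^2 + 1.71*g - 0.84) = -4.9536*g^4 - 1.6584*g^3 - 21.9714*g^2 + 5.1363*g - 2.6964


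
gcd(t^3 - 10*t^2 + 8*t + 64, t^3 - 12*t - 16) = t^2 - 2*t - 8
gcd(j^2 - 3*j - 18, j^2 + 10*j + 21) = j + 3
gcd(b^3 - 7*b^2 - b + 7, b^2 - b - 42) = b - 7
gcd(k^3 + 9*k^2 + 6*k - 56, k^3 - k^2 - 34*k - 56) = k + 4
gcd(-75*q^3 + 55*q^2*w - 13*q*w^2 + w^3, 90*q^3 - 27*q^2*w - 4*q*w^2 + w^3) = 3*q - w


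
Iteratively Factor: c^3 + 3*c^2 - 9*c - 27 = (c + 3)*(c^2 - 9) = (c + 3)^2*(c - 3)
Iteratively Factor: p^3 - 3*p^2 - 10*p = (p + 2)*(p^2 - 5*p) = (p - 5)*(p + 2)*(p)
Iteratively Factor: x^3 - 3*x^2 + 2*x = (x - 1)*(x^2 - 2*x) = (x - 2)*(x - 1)*(x)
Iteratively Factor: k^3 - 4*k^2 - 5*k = (k + 1)*(k^2 - 5*k) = (k - 5)*(k + 1)*(k)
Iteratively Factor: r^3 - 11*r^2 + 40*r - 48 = (r - 4)*(r^2 - 7*r + 12) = (r - 4)*(r - 3)*(r - 4)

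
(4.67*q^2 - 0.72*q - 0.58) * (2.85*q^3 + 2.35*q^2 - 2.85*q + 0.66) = 13.3095*q^5 + 8.9225*q^4 - 16.6545*q^3 + 3.7712*q^2 + 1.1778*q - 0.3828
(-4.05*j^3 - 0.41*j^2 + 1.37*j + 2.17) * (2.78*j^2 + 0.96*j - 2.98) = -11.259*j^5 - 5.0278*j^4 + 15.484*j^3 + 8.5696*j^2 - 1.9994*j - 6.4666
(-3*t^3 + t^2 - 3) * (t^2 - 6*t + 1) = -3*t^5 + 19*t^4 - 9*t^3 - 2*t^2 + 18*t - 3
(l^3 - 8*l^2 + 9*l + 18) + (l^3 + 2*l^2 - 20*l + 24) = 2*l^3 - 6*l^2 - 11*l + 42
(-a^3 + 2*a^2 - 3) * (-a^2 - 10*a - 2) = a^5 + 8*a^4 - 18*a^3 - a^2 + 30*a + 6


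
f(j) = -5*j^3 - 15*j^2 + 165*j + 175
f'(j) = -15*j^2 - 30*j + 165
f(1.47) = 369.25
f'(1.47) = 88.49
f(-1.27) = -48.50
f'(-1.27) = 178.91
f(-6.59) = -132.82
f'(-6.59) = -288.72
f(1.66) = 384.69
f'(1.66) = 73.87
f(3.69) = 328.39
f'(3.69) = -149.94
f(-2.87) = -303.90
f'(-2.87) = 127.55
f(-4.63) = -414.24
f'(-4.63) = -17.65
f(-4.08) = -408.31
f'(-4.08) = 37.70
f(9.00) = -3200.00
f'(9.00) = -1320.00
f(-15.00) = 11200.00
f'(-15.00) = -2760.00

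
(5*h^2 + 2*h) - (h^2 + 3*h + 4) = 4*h^2 - h - 4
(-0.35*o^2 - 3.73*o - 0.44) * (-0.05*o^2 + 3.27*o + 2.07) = 0.0175*o^4 - 0.958*o^3 - 12.8996*o^2 - 9.1599*o - 0.9108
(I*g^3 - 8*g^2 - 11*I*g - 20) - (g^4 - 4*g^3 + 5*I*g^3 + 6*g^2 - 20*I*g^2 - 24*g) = -g^4 + 4*g^3 - 4*I*g^3 - 14*g^2 + 20*I*g^2 + 24*g - 11*I*g - 20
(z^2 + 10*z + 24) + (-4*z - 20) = z^2 + 6*z + 4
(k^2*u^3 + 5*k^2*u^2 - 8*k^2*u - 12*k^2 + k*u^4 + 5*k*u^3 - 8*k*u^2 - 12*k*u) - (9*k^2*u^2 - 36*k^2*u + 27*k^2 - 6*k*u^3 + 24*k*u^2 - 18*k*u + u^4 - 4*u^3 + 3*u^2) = k^2*u^3 - 4*k^2*u^2 + 28*k^2*u - 39*k^2 + k*u^4 + 11*k*u^3 - 32*k*u^2 + 6*k*u - u^4 + 4*u^3 - 3*u^2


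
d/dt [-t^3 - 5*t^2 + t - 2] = -3*t^2 - 10*t + 1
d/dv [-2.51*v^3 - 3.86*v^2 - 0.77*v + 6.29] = -7.53*v^2 - 7.72*v - 0.77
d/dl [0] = 0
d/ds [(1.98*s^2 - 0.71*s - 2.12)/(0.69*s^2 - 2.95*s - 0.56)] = (-5.3511*s^2 + 0.708*s - 5.8564)/(0.4761*s^4 - 4.071*s^3 + 7.9297*s^2 + 3.304*s + 0.3136)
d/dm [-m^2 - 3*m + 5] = -2*m - 3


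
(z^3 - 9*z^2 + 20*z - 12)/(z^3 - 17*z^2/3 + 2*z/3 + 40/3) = 3*(z^2 - 7*z + 6)/(3*z^2 - 11*z - 20)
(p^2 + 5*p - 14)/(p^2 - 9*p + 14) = (p + 7)/(p - 7)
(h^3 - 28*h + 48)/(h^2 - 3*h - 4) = (h^2 + 4*h - 12)/(h + 1)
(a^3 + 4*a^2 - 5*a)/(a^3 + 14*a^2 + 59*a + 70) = a*(a - 1)/(a^2 + 9*a + 14)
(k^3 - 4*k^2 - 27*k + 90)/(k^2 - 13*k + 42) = (k^2 + 2*k - 15)/(k - 7)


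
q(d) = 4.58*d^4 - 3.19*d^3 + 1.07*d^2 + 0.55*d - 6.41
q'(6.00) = 3625.99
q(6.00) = 5282.05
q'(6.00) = 3625.99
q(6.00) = 5282.05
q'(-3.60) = -985.92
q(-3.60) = 923.57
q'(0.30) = 0.83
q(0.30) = -6.20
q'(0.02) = 0.59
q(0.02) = -6.40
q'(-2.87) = -517.50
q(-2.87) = 386.97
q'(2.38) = 198.41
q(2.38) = 104.91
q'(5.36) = 2558.19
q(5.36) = 3316.33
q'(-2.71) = -440.15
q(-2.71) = 310.47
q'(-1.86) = -154.43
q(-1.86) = 71.61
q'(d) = 18.32*d^3 - 9.57*d^2 + 2.14*d + 0.55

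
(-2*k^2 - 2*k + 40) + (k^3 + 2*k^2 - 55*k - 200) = k^3 - 57*k - 160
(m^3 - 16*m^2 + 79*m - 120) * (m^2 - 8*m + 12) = m^5 - 24*m^4 + 219*m^3 - 944*m^2 + 1908*m - 1440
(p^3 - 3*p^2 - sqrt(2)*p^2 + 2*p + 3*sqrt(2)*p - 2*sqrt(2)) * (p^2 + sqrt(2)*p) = p^5 - 3*p^4 + 6*p^2 - 4*p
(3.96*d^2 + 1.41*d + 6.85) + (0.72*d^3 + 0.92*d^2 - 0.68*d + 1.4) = 0.72*d^3 + 4.88*d^2 + 0.73*d + 8.25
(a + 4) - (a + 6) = -2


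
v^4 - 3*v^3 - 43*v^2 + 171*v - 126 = (v - 6)*(v - 3)*(v - 1)*(v + 7)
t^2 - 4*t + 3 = (t - 3)*(t - 1)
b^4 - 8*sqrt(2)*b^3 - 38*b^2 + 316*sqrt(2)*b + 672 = (b - 7*sqrt(2))*(b - 6*sqrt(2))*(b + sqrt(2))*(b + 4*sqrt(2))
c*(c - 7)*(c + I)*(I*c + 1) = I*c^4 - 7*I*c^3 + I*c^2 - 7*I*c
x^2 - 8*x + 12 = (x - 6)*(x - 2)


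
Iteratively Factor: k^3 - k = (k)*(k^2 - 1) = k*(k + 1)*(k - 1)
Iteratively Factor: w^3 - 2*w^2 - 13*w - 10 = (w + 1)*(w^2 - 3*w - 10) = (w - 5)*(w + 1)*(w + 2)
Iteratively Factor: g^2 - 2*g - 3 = (g + 1)*(g - 3)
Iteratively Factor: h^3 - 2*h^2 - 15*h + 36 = (h - 3)*(h^2 + h - 12) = (h - 3)^2*(h + 4)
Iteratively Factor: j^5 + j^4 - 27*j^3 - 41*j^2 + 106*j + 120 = (j - 5)*(j^4 + 6*j^3 + 3*j^2 - 26*j - 24) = (j - 5)*(j + 1)*(j^3 + 5*j^2 - 2*j - 24) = (j - 5)*(j + 1)*(j + 3)*(j^2 + 2*j - 8) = (j - 5)*(j - 2)*(j + 1)*(j + 3)*(j + 4)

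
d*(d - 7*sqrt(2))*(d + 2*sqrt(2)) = d^3 - 5*sqrt(2)*d^2 - 28*d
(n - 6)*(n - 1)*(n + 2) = n^3 - 5*n^2 - 8*n + 12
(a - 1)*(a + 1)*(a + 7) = a^3 + 7*a^2 - a - 7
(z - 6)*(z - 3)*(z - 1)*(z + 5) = z^4 - 5*z^3 - 23*z^2 + 117*z - 90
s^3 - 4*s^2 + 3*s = s*(s - 3)*(s - 1)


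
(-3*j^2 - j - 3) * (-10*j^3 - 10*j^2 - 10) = 30*j^5 + 40*j^4 + 40*j^3 + 60*j^2 + 10*j + 30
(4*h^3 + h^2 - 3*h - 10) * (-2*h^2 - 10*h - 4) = -8*h^5 - 42*h^4 - 20*h^3 + 46*h^2 + 112*h + 40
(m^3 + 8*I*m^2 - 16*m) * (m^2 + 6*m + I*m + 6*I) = m^5 + 6*m^4 + 9*I*m^4 - 24*m^3 + 54*I*m^3 - 144*m^2 - 16*I*m^2 - 96*I*m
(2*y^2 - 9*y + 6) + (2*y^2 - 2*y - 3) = 4*y^2 - 11*y + 3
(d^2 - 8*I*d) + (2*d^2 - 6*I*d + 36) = 3*d^2 - 14*I*d + 36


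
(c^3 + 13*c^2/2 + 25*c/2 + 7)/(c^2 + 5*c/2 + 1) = (2*c^2 + 9*c + 7)/(2*c + 1)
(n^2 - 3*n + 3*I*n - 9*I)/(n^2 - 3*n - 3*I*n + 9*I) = (n + 3*I)/(n - 3*I)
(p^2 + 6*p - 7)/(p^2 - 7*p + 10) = (p^2 + 6*p - 7)/(p^2 - 7*p + 10)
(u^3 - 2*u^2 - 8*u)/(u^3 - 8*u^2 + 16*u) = (u + 2)/(u - 4)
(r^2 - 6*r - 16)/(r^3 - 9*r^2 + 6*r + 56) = (r - 8)/(r^2 - 11*r + 28)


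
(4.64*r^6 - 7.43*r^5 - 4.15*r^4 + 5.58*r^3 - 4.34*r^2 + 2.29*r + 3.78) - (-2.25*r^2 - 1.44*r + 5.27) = 4.64*r^6 - 7.43*r^5 - 4.15*r^4 + 5.58*r^3 - 2.09*r^2 + 3.73*r - 1.49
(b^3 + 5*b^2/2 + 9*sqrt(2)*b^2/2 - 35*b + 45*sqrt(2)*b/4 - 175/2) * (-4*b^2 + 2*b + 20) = -4*b^5 - 18*sqrt(2)*b^4 - 8*b^4 - 36*sqrt(2)*b^3 + 165*b^3 + 225*sqrt(2)*b^2/2 + 330*b^2 - 875*b + 225*sqrt(2)*b - 1750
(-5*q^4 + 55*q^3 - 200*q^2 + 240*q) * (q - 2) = -5*q^5 + 65*q^4 - 310*q^3 + 640*q^2 - 480*q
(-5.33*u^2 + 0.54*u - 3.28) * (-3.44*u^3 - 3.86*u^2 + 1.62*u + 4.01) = 18.3352*u^5 + 18.7162*u^4 + 0.564199999999998*u^3 - 7.8377*u^2 - 3.1482*u - 13.1528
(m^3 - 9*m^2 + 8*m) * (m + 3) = m^4 - 6*m^3 - 19*m^2 + 24*m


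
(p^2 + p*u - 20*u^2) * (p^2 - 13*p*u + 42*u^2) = p^4 - 12*p^3*u + 9*p^2*u^2 + 302*p*u^3 - 840*u^4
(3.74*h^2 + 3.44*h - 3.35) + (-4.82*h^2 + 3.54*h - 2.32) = -1.08*h^2 + 6.98*h - 5.67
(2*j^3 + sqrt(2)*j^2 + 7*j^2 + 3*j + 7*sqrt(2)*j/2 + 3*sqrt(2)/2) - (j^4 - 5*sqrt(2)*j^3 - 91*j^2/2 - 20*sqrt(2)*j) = -j^4 + 2*j^3 + 5*sqrt(2)*j^3 + sqrt(2)*j^2 + 105*j^2/2 + 3*j + 47*sqrt(2)*j/2 + 3*sqrt(2)/2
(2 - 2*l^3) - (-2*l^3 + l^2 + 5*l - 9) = -l^2 - 5*l + 11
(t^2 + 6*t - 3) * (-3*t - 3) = -3*t^3 - 21*t^2 - 9*t + 9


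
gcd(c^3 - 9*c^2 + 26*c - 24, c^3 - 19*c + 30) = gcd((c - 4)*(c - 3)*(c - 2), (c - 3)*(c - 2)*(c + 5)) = c^2 - 5*c + 6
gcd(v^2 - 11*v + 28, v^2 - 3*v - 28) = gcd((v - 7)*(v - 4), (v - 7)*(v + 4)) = v - 7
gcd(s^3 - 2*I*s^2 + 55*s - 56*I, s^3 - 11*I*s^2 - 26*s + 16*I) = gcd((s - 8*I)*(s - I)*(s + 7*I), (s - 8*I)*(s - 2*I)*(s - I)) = s^2 - 9*I*s - 8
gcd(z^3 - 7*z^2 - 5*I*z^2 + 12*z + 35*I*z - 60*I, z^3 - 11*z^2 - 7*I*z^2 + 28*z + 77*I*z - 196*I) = z - 4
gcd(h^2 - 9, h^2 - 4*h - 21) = h + 3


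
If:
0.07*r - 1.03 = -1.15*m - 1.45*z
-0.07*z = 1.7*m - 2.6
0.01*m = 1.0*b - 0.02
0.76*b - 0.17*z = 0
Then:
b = 0.04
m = 1.52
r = -13.57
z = 0.16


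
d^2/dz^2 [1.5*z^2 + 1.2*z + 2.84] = 3.00000000000000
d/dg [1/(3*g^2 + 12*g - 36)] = 2*(-g - 2)/(3*(g^2 + 4*g - 12)^2)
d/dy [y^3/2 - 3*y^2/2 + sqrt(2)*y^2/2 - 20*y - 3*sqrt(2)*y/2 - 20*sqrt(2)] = 3*y^2/2 - 3*y + sqrt(2)*y - 20 - 3*sqrt(2)/2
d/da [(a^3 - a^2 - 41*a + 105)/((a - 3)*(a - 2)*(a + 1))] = 3*(-a^2 + 22*a - 13)/(a^4 - 2*a^3 - 3*a^2 + 4*a + 4)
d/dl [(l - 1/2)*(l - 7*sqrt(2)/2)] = 2*l - 7*sqrt(2)/2 - 1/2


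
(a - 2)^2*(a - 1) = a^3 - 5*a^2 + 8*a - 4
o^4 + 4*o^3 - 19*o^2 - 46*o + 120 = (o - 3)*(o - 2)*(o + 4)*(o + 5)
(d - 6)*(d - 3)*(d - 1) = d^3 - 10*d^2 + 27*d - 18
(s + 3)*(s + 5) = s^2 + 8*s + 15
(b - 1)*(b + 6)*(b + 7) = b^3 + 12*b^2 + 29*b - 42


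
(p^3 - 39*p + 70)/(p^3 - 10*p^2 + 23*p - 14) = (p^2 + 2*p - 35)/(p^2 - 8*p + 7)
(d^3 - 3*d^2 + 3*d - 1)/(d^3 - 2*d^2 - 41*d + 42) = (d^2 - 2*d + 1)/(d^2 - d - 42)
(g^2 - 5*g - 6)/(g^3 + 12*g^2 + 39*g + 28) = (g - 6)/(g^2 + 11*g + 28)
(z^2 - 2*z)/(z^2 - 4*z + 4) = z/(z - 2)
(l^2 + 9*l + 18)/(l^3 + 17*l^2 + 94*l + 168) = (l + 3)/(l^2 + 11*l + 28)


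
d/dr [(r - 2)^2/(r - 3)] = (r^2 - 6*r + 8)/(r^2 - 6*r + 9)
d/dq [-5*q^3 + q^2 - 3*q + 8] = -15*q^2 + 2*q - 3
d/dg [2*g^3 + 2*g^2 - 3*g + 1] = 6*g^2 + 4*g - 3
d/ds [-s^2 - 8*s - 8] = -2*s - 8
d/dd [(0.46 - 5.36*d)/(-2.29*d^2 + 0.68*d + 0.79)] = (-12.2744*d^2 + 2.1068*d - 4.5472)/(5.2441*d^4 - 3.1144*d^3 - 3.1558*d^2 + 1.0744*d + 0.6241)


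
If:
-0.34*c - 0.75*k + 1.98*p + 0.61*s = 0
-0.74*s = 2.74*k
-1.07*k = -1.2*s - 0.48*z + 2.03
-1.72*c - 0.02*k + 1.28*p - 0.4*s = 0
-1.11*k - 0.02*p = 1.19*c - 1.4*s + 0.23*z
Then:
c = -0.19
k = -0.08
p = -0.16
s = 0.31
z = 3.27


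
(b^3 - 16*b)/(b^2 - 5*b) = (b^2 - 16)/(b - 5)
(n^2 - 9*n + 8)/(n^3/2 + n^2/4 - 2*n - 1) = 4*(n^2 - 9*n + 8)/(2*n^3 + n^2 - 8*n - 4)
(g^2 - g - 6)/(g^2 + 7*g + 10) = (g - 3)/(g + 5)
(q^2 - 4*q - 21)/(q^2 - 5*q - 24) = (q - 7)/(q - 8)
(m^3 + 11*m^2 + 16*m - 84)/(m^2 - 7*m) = (m^3 + 11*m^2 + 16*m - 84)/(m*(m - 7))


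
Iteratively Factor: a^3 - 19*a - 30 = (a - 5)*(a^2 + 5*a + 6) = (a - 5)*(a + 3)*(a + 2)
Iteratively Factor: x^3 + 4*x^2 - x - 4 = (x + 4)*(x^2 - 1) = (x - 1)*(x + 4)*(x + 1)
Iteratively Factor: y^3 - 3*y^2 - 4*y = (y + 1)*(y^2 - 4*y) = (y - 4)*(y + 1)*(y)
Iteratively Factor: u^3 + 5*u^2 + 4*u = (u + 1)*(u^2 + 4*u) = u*(u + 1)*(u + 4)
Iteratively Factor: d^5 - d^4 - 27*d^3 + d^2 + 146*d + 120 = (d + 4)*(d^4 - 5*d^3 - 7*d^2 + 29*d + 30) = (d - 3)*(d + 4)*(d^3 - 2*d^2 - 13*d - 10) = (d - 3)*(d + 2)*(d + 4)*(d^2 - 4*d - 5) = (d - 3)*(d + 1)*(d + 2)*(d + 4)*(d - 5)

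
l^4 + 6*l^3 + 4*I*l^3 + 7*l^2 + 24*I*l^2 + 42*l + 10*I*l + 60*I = (l + 6)*(l - 2*I)*(l + I)*(l + 5*I)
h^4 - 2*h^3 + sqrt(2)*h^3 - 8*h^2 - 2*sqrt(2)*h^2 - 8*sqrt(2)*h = h*(h - 4)*(h + 2)*(h + sqrt(2))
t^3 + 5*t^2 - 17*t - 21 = (t - 3)*(t + 1)*(t + 7)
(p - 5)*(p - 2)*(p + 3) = p^3 - 4*p^2 - 11*p + 30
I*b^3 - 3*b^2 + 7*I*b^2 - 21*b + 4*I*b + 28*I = (b + 7)*(b + 4*I)*(I*b + 1)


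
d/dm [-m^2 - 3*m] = -2*m - 3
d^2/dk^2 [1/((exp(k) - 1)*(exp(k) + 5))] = 4*(exp(3*k) + 3*exp(2*k) + 9*exp(k) + 5)*exp(k)/(exp(6*k) + 12*exp(5*k) + 33*exp(4*k) - 56*exp(3*k) - 165*exp(2*k) + 300*exp(k) - 125)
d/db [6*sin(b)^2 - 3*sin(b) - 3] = 3*(4*sin(b) - 1)*cos(b)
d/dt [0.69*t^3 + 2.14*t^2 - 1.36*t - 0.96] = 2.07*t^2 + 4.28*t - 1.36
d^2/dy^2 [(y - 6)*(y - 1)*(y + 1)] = 6*y - 12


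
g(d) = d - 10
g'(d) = 1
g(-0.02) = -10.02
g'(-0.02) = 1.00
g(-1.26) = -11.26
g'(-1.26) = 1.00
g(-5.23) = -15.23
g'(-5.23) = 1.00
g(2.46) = -7.54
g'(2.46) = 1.00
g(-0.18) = -10.18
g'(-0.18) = 1.00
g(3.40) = -6.60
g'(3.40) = 1.00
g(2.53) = -7.47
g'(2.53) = 1.00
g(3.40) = -6.60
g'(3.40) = 1.00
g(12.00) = 2.00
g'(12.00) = 1.00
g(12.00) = 2.00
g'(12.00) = 1.00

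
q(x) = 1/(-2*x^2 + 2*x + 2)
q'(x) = (4*x - 2)/(-2*x^2 + 2*x + 2)^2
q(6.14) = -0.02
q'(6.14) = 0.01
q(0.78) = 0.43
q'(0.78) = 0.20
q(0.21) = 0.43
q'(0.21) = -0.21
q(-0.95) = -0.59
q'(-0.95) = -2.00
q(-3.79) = -0.03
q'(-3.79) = -0.01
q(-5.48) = -0.01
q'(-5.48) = -0.01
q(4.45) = -0.03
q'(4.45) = 0.02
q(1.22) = 0.68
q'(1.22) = 1.35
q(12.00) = 0.00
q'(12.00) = 0.00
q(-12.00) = 0.00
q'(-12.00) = 0.00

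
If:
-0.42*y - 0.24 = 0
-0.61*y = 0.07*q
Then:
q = 4.98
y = -0.57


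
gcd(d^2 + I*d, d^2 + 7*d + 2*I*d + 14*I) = 1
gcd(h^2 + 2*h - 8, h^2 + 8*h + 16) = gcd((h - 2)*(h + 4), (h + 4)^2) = h + 4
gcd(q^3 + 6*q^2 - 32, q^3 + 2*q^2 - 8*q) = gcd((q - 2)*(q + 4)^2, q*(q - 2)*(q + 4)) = q^2 + 2*q - 8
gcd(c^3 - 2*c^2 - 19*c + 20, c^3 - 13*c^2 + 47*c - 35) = c^2 - 6*c + 5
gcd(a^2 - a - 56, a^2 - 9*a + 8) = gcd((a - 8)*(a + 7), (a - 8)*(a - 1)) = a - 8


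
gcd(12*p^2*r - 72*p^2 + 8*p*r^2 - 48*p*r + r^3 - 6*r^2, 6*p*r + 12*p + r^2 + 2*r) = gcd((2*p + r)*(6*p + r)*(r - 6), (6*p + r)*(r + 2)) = 6*p + r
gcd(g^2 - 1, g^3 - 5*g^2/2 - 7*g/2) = g + 1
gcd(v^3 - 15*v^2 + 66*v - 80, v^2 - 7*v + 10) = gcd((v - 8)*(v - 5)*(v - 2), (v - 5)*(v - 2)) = v^2 - 7*v + 10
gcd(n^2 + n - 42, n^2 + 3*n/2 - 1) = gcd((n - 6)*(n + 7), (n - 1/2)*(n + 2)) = 1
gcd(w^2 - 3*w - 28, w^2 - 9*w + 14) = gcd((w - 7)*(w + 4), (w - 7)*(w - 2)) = w - 7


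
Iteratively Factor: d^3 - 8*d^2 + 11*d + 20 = (d - 5)*(d^2 - 3*d - 4) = (d - 5)*(d + 1)*(d - 4)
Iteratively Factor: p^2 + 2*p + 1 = (p + 1)*(p + 1)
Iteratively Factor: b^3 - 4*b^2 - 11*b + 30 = (b - 5)*(b^2 + b - 6) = (b - 5)*(b + 3)*(b - 2)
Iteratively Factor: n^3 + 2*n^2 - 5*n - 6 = (n + 3)*(n^2 - n - 2) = (n - 2)*(n + 3)*(n + 1)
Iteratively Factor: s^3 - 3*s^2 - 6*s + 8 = (s - 1)*(s^2 - 2*s - 8) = (s - 1)*(s + 2)*(s - 4)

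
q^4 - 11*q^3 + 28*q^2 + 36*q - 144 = (q - 6)*(q - 4)*(q - 3)*(q + 2)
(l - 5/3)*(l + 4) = l^2 + 7*l/3 - 20/3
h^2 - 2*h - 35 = (h - 7)*(h + 5)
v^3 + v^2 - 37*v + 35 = (v - 5)*(v - 1)*(v + 7)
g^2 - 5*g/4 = g*(g - 5/4)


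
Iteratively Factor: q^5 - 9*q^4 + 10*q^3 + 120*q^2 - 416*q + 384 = (q + 4)*(q^4 - 13*q^3 + 62*q^2 - 128*q + 96) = (q - 3)*(q + 4)*(q^3 - 10*q^2 + 32*q - 32) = (q - 4)*(q - 3)*(q + 4)*(q^2 - 6*q + 8) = (q - 4)^2*(q - 3)*(q + 4)*(q - 2)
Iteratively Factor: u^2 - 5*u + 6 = (u - 2)*(u - 3)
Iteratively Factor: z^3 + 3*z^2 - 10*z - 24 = (z + 4)*(z^2 - z - 6) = (z + 2)*(z + 4)*(z - 3)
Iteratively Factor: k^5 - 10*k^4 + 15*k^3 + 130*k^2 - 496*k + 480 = (k - 3)*(k^4 - 7*k^3 - 6*k^2 + 112*k - 160) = (k - 5)*(k - 3)*(k^3 - 2*k^2 - 16*k + 32) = (k - 5)*(k - 4)*(k - 3)*(k^2 + 2*k - 8) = (k - 5)*(k - 4)*(k - 3)*(k - 2)*(k + 4)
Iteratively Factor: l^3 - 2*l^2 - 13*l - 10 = (l + 2)*(l^2 - 4*l - 5) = (l - 5)*(l + 2)*(l + 1)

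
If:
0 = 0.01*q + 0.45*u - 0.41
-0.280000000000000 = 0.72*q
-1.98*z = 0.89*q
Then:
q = -0.39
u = 0.92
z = 0.17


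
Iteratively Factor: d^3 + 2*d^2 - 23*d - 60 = (d - 5)*(d^2 + 7*d + 12) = (d - 5)*(d + 3)*(d + 4)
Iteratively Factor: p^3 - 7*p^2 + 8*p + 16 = (p + 1)*(p^2 - 8*p + 16) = (p - 4)*(p + 1)*(p - 4)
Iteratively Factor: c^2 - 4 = (c + 2)*(c - 2)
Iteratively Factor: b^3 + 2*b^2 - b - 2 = (b - 1)*(b^2 + 3*b + 2) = (b - 1)*(b + 1)*(b + 2)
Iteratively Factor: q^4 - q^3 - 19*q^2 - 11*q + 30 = (q + 2)*(q^3 - 3*q^2 - 13*q + 15) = (q - 1)*(q + 2)*(q^2 - 2*q - 15) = (q - 1)*(q + 2)*(q + 3)*(q - 5)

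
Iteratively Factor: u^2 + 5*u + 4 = (u + 1)*(u + 4)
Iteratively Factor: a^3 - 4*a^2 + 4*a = (a - 2)*(a^2 - 2*a) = (a - 2)^2*(a)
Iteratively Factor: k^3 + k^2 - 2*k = (k - 1)*(k^2 + 2*k) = k*(k - 1)*(k + 2)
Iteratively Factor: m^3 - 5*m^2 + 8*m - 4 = (m - 2)*(m^2 - 3*m + 2) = (m - 2)*(m - 1)*(m - 2)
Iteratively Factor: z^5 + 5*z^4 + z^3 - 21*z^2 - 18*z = (z + 3)*(z^4 + 2*z^3 - 5*z^2 - 6*z) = (z + 3)^2*(z^3 - z^2 - 2*z) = (z + 1)*(z + 3)^2*(z^2 - 2*z) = (z - 2)*(z + 1)*(z + 3)^2*(z)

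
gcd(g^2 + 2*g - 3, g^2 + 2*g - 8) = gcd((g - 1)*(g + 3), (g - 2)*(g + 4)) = 1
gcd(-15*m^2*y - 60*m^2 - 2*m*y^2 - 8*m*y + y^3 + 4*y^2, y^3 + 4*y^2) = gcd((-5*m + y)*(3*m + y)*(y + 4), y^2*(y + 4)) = y + 4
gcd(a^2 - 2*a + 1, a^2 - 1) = a - 1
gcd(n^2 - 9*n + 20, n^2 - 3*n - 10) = n - 5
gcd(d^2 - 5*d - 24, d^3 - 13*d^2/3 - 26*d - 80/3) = d - 8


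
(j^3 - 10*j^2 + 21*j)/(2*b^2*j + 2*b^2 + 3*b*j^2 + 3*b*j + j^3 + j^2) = j*(j^2 - 10*j + 21)/(2*b^2*j + 2*b^2 + 3*b*j^2 + 3*b*j + j^3 + j^2)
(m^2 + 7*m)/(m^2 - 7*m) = (m + 7)/(m - 7)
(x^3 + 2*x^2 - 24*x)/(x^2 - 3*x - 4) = x*(x + 6)/(x + 1)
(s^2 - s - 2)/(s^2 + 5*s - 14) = (s + 1)/(s + 7)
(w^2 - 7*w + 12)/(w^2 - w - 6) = (w - 4)/(w + 2)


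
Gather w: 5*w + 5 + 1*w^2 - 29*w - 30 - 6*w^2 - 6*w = -5*w^2 - 30*w - 25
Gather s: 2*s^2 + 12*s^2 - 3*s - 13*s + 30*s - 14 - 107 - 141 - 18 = 14*s^2 + 14*s - 280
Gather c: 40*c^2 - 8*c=40*c^2 - 8*c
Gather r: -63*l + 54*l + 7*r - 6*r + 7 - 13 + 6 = -9*l + r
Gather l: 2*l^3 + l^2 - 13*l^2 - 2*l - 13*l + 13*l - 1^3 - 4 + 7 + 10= 2*l^3 - 12*l^2 - 2*l + 12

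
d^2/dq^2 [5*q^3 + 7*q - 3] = 30*q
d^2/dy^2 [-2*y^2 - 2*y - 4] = -4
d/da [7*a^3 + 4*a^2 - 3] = a*(21*a + 8)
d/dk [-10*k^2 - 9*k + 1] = -20*k - 9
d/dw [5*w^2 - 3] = 10*w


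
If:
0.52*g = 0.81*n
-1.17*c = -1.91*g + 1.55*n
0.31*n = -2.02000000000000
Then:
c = -7.94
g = -10.15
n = -6.52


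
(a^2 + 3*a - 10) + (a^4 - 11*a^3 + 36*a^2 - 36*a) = a^4 - 11*a^3 + 37*a^2 - 33*a - 10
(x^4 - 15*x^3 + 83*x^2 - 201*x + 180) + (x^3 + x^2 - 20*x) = x^4 - 14*x^3 + 84*x^2 - 221*x + 180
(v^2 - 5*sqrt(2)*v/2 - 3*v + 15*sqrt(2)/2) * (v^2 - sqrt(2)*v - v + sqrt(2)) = v^4 - 7*sqrt(2)*v^3/2 - 4*v^3 + 8*v^2 + 14*sqrt(2)*v^2 - 20*v - 21*sqrt(2)*v/2 + 15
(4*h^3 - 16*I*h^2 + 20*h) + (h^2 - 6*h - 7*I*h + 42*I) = 4*h^3 + h^2 - 16*I*h^2 + 14*h - 7*I*h + 42*I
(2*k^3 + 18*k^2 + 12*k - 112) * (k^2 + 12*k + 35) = 2*k^5 + 42*k^4 + 298*k^3 + 662*k^2 - 924*k - 3920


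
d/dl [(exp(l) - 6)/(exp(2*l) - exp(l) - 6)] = (-(exp(l) - 6)*(2*exp(l) - 1) + exp(2*l) - exp(l) - 6)*exp(l)/(-exp(2*l) + exp(l) + 6)^2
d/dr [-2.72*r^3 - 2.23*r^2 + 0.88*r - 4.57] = -8.16*r^2 - 4.46*r + 0.88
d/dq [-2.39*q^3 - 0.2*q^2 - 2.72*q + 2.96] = -7.17*q^2 - 0.4*q - 2.72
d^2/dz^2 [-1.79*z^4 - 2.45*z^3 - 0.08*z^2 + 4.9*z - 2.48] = -21.48*z^2 - 14.7*z - 0.16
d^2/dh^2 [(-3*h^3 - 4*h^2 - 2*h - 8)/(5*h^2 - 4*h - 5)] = 2*(-253*h^3 - 1080*h^2 + 105*h - 388)/(125*h^6 - 300*h^5 - 135*h^4 + 536*h^3 + 135*h^2 - 300*h - 125)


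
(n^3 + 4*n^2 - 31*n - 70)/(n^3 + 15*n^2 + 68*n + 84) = (n - 5)/(n + 6)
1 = 1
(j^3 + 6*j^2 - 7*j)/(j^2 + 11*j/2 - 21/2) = 2*j*(j - 1)/(2*j - 3)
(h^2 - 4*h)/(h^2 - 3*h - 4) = h/(h + 1)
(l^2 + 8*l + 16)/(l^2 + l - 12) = (l + 4)/(l - 3)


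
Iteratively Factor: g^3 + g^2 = (g + 1)*(g^2) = g*(g + 1)*(g)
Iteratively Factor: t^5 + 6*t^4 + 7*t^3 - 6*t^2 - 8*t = (t + 1)*(t^4 + 5*t^3 + 2*t^2 - 8*t) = (t + 1)*(t + 4)*(t^3 + t^2 - 2*t) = (t + 1)*(t + 2)*(t + 4)*(t^2 - t) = (t - 1)*(t + 1)*(t + 2)*(t + 4)*(t)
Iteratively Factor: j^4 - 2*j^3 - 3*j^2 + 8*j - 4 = (j + 2)*(j^3 - 4*j^2 + 5*j - 2) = (j - 1)*(j + 2)*(j^2 - 3*j + 2) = (j - 2)*(j - 1)*(j + 2)*(j - 1)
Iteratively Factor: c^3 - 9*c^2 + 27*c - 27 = (c - 3)*(c^2 - 6*c + 9) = (c - 3)^2*(c - 3)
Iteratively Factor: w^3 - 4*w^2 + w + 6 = (w + 1)*(w^2 - 5*w + 6) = (w - 2)*(w + 1)*(w - 3)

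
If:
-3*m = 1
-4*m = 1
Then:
No Solution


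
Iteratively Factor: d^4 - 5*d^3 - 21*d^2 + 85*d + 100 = (d - 5)*(d^3 - 21*d - 20) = (d - 5)^2*(d^2 + 5*d + 4) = (d - 5)^2*(d + 4)*(d + 1)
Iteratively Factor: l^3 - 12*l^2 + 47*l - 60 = (l - 4)*(l^2 - 8*l + 15) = (l - 5)*(l - 4)*(l - 3)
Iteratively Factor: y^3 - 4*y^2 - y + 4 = (y - 4)*(y^2 - 1) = (y - 4)*(y - 1)*(y + 1)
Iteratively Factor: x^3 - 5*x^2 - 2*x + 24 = (x - 4)*(x^2 - x - 6) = (x - 4)*(x - 3)*(x + 2)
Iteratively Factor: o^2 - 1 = (o + 1)*(o - 1)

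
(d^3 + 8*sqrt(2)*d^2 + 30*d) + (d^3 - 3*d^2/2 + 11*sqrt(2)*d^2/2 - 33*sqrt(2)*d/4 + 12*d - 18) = 2*d^3 - 3*d^2/2 + 27*sqrt(2)*d^2/2 - 33*sqrt(2)*d/4 + 42*d - 18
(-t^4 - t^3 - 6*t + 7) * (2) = -2*t^4 - 2*t^3 - 12*t + 14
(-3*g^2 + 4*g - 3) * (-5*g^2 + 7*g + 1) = 15*g^4 - 41*g^3 + 40*g^2 - 17*g - 3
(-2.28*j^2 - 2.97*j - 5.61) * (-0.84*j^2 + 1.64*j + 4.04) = 1.9152*j^4 - 1.2444*j^3 - 9.3696*j^2 - 21.1992*j - 22.6644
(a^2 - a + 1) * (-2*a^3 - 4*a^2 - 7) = -2*a^5 - 2*a^4 + 2*a^3 - 11*a^2 + 7*a - 7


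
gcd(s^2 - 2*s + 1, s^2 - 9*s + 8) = s - 1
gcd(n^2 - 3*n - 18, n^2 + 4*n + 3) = n + 3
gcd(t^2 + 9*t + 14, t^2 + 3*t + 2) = t + 2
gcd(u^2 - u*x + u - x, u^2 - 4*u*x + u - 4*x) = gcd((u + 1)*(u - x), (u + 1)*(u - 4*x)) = u + 1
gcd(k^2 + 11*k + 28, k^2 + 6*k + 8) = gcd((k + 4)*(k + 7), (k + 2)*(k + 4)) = k + 4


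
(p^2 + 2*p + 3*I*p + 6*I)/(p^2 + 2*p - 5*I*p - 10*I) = (p + 3*I)/(p - 5*I)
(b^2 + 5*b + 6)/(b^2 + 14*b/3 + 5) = 3*(b + 2)/(3*b + 5)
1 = 1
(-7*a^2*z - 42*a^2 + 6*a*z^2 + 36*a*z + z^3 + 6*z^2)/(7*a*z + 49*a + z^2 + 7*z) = (-a*z - 6*a + z^2 + 6*z)/(z + 7)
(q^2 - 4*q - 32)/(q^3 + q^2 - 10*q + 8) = (q - 8)/(q^2 - 3*q + 2)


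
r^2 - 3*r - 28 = (r - 7)*(r + 4)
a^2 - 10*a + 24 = (a - 6)*(a - 4)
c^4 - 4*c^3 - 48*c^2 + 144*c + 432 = (c - 6)^2*(c + 2)*(c + 6)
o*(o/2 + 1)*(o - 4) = o^3/2 - o^2 - 4*o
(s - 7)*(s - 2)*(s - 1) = s^3 - 10*s^2 + 23*s - 14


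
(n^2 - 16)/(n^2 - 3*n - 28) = (n - 4)/(n - 7)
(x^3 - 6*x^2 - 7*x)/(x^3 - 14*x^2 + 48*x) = (x^2 - 6*x - 7)/(x^2 - 14*x + 48)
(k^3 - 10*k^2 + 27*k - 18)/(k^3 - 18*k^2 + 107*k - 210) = (k^2 - 4*k + 3)/(k^2 - 12*k + 35)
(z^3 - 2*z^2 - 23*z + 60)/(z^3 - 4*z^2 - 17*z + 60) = (z^2 + z - 20)/(z^2 - z - 20)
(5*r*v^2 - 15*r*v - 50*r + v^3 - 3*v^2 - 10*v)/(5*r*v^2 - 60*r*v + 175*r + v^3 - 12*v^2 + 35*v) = (v + 2)/(v - 7)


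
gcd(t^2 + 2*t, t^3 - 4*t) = t^2 + 2*t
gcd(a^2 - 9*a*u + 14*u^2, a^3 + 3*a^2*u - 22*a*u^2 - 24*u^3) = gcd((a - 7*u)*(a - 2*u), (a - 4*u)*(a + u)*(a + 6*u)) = 1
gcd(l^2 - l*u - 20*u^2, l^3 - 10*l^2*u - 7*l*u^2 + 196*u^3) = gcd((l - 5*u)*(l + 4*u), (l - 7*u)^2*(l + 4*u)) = l + 4*u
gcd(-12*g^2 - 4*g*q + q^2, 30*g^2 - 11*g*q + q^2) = -6*g + q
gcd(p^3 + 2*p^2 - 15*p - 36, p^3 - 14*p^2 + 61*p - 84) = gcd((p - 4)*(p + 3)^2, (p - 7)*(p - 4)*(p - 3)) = p - 4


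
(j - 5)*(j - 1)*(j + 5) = j^3 - j^2 - 25*j + 25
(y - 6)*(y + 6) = y^2 - 36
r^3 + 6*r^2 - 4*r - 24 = (r - 2)*(r + 2)*(r + 6)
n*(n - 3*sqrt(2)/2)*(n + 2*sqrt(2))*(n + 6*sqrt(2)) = n^4 + 13*sqrt(2)*n^3/2 - 36*sqrt(2)*n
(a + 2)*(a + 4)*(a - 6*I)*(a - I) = a^4 + 6*a^3 - 7*I*a^3 + 2*a^2 - 42*I*a^2 - 36*a - 56*I*a - 48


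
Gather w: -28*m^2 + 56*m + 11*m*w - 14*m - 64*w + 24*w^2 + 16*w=-28*m^2 + 42*m + 24*w^2 + w*(11*m - 48)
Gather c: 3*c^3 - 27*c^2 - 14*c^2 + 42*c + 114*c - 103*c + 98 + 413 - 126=3*c^3 - 41*c^2 + 53*c + 385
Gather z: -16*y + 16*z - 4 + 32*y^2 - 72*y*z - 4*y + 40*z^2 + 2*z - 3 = 32*y^2 - 20*y + 40*z^2 + z*(18 - 72*y) - 7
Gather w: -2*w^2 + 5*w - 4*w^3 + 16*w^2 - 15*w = -4*w^3 + 14*w^2 - 10*w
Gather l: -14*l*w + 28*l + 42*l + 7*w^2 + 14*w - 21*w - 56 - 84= l*(70 - 14*w) + 7*w^2 - 7*w - 140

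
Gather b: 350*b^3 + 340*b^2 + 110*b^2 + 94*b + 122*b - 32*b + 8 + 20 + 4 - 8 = 350*b^3 + 450*b^2 + 184*b + 24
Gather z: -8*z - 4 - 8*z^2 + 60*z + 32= -8*z^2 + 52*z + 28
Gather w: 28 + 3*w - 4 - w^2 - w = -w^2 + 2*w + 24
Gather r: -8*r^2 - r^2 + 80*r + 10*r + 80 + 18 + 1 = -9*r^2 + 90*r + 99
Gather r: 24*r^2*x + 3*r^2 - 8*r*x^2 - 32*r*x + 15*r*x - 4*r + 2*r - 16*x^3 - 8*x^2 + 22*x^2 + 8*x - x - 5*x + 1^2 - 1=r^2*(24*x + 3) + r*(-8*x^2 - 17*x - 2) - 16*x^3 + 14*x^2 + 2*x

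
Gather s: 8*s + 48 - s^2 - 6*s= -s^2 + 2*s + 48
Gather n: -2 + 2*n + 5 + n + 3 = 3*n + 6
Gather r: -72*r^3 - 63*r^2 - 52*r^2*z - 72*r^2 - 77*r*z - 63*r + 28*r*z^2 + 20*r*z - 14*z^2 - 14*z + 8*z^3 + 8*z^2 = -72*r^3 + r^2*(-52*z - 135) + r*(28*z^2 - 57*z - 63) + 8*z^3 - 6*z^2 - 14*z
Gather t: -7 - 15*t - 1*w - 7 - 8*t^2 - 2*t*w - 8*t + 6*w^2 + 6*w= -8*t^2 + t*(-2*w - 23) + 6*w^2 + 5*w - 14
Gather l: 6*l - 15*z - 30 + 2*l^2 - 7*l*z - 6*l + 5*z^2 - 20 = 2*l^2 - 7*l*z + 5*z^2 - 15*z - 50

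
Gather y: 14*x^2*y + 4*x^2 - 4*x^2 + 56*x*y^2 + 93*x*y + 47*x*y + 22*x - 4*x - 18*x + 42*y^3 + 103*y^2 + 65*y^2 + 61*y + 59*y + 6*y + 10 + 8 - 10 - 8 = 42*y^3 + y^2*(56*x + 168) + y*(14*x^2 + 140*x + 126)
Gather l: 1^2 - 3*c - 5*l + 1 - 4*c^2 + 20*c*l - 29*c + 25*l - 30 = -4*c^2 - 32*c + l*(20*c + 20) - 28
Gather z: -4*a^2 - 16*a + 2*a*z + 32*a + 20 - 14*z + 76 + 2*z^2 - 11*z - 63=-4*a^2 + 16*a + 2*z^2 + z*(2*a - 25) + 33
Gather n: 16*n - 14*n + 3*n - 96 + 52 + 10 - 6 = 5*n - 40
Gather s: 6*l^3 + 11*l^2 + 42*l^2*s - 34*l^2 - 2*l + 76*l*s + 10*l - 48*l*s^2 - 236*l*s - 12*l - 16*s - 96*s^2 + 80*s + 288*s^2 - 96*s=6*l^3 - 23*l^2 - 4*l + s^2*(192 - 48*l) + s*(42*l^2 - 160*l - 32)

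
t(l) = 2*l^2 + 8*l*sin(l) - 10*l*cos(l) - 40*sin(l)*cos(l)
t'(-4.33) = -4.55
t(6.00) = 11.71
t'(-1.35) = 31.57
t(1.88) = 38.71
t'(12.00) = 34.92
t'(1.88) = 64.11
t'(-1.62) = 42.65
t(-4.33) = 3.05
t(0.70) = -20.48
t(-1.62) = 15.43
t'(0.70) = 2.30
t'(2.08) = 51.22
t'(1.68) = 70.05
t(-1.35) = 25.69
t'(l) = 10*l*sin(l) + 8*l*cos(l) + 4*l + 40*sin(l)^2 + 8*sin(l) - 40*cos(l)^2 - 10*cos(l)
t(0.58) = -19.97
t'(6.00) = 7.73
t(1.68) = 25.17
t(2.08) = 50.35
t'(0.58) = -10.57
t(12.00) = 153.34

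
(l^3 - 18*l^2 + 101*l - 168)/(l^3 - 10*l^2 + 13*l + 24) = (l - 7)/(l + 1)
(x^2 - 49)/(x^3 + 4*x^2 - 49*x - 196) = 1/(x + 4)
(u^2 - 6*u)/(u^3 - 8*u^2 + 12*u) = 1/(u - 2)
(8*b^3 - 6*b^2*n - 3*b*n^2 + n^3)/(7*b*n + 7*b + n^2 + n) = (8*b^3 - 6*b^2*n - 3*b*n^2 + n^3)/(7*b*n + 7*b + n^2 + n)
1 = 1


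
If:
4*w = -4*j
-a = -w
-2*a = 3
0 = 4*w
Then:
No Solution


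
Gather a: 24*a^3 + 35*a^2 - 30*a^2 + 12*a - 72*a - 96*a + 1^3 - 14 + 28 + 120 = 24*a^3 + 5*a^2 - 156*a + 135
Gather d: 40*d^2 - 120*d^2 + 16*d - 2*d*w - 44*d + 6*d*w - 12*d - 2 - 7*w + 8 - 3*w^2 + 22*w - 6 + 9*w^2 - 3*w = -80*d^2 + d*(4*w - 40) + 6*w^2 + 12*w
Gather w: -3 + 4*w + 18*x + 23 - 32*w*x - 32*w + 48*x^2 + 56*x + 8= w*(-32*x - 28) + 48*x^2 + 74*x + 28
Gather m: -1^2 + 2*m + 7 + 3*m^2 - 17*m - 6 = 3*m^2 - 15*m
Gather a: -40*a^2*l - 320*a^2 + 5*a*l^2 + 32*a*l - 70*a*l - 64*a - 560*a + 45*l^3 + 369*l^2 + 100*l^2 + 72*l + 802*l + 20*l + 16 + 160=a^2*(-40*l - 320) + a*(5*l^2 - 38*l - 624) + 45*l^3 + 469*l^2 + 894*l + 176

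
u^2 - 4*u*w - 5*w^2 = (u - 5*w)*(u + w)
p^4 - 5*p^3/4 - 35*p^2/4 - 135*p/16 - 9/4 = (p - 4)*(p + 1/2)*(p + 3/4)*(p + 3/2)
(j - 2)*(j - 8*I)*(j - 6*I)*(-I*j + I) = -I*j^4 - 14*j^3 + 3*I*j^3 + 42*j^2 + 46*I*j^2 - 28*j - 144*I*j + 96*I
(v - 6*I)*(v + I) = v^2 - 5*I*v + 6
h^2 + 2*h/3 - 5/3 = (h - 1)*(h + 5/3)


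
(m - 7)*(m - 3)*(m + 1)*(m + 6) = m^4 - 3*m^3 - 43*m^2 + 87*m + 126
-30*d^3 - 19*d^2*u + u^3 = (-5*d + u)*(2*d + u)*(3*d + u)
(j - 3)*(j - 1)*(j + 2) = j^3 - 2*j^2 - 5*j + 6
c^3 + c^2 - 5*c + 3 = (c - 1)^2*(c + 3)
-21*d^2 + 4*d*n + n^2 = (-3*d + n)*(7*d + n)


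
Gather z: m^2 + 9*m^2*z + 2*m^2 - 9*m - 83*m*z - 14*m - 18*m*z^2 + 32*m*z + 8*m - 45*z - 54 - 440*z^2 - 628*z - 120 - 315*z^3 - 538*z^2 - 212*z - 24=3*m^2 - 15*m - 315*z^3 + z^2*(-18*m - 978) + z*(9*m^2 - 51*m - 885) - 198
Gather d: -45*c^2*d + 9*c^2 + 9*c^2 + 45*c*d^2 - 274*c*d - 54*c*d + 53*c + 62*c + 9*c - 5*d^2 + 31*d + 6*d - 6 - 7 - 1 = 18*c^2 + 124*c + d^2*(45*c - 5) + d*(-45*c^2 - 328*c + 37) - 14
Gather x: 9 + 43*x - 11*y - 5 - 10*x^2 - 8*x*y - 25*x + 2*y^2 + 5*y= -10*x^2 + x*(18 - 8*y) + 2*y^2 - 6*y + 4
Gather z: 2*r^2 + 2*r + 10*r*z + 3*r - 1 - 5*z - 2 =2*r^2 + 5*r + z*(10*r - 5) - 3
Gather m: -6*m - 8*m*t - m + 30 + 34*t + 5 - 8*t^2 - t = m*(-8*t - 7) - 8*t^2 + 33*t + 35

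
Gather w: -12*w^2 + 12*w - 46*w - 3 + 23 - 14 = -12*w^2 - 34*w + 6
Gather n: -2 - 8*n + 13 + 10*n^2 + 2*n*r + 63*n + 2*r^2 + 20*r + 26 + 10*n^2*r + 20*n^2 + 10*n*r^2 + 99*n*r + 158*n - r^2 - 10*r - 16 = n^2*(10*r + 30) + n*(10*r^2 + 101*r + 213) + r^2 + 10*r + 21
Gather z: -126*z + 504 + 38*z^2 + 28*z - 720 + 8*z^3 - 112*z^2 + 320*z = 8*z^3 - 74*z^2 + 222*z - 216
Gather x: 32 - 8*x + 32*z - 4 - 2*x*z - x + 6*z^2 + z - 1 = x*(-2*z - 9) + 6*z^2 + 33*z + 27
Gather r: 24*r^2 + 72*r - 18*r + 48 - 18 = 24*r^2 + 54*r + 30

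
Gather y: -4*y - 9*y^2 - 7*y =-9*y^2 - 11*y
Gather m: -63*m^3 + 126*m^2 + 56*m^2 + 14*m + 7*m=-63*m^3 + 182*m^2 + 21*m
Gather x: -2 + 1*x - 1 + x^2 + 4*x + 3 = x^2 + 5*x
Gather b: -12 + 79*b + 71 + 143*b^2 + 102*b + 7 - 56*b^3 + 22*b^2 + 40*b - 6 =-56*b^3 + 165*b^2 + 221*b + 60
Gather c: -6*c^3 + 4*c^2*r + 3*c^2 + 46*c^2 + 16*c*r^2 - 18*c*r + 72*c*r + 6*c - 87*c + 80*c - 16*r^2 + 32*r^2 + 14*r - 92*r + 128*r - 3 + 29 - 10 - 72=-6*c^3 + c^2*(4*r + 49) + c*(16*r^2 + 54*r - 1) + 16*r^2 + 50*r - 56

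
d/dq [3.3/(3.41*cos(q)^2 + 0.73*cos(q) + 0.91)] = (22.506*cos(q) + 2.409)*sin(q)/(3.41*cos(q)^2 + 0.73*cos(q) + 0.91)^2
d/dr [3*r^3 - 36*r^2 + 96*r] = 9*r^2 - 72*r + 96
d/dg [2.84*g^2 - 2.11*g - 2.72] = 5.68*g - 2.11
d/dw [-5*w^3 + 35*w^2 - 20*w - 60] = -15*w^2 + 70*w - 20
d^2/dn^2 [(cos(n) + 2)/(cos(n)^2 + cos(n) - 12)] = (-9*(1 - cos(2*n))^2*cos(n)/4 - 7*(1 - cos(2*n))^2/4 - 281*cos(n)/2 - 56*cos(2*n) - 21*cos(3*n) + cos(5*n)/2 + 27)/((cos(n) - 3)^3*(cos(n) + 4)^3)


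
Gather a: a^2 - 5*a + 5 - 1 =a^2 - 5*a + 4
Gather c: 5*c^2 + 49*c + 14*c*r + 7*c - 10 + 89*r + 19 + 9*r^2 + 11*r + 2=5*c^2 + c*(14*r + 56) + 9*r^2 + 100*r + 11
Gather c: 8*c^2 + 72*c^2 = 80*c^2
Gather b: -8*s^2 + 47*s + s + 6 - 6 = -8*s^2 + 48*s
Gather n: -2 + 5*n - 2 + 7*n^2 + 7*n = 7*n^2 + 12*n - 4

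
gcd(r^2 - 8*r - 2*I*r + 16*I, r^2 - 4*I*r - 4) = r - 2*I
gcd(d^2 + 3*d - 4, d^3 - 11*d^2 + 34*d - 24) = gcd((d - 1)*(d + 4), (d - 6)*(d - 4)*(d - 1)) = d - 1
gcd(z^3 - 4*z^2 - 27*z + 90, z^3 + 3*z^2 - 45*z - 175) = z + 5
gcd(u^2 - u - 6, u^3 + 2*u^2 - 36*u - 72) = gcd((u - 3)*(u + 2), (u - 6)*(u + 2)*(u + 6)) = u + 2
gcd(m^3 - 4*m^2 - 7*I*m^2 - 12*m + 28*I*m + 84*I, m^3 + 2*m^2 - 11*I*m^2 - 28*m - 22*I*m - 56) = m^2 + m*(2 - 7*I) - 14*I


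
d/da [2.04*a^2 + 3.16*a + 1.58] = 4.08*a + 3.16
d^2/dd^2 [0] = 0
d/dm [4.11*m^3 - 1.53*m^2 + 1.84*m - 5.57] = 12.33*m^2 - 3.06*m + 1.84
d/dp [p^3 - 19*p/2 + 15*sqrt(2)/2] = 3*p^2 - 19/2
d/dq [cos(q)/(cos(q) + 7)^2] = (cos(q) - 7)*sin(q)/(cos(q) + 7)^3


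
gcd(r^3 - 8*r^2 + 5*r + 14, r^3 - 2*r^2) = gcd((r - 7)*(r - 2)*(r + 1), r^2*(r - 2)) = r - 2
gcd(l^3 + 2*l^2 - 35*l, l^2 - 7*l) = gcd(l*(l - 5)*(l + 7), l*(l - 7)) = l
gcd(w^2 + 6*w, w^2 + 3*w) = w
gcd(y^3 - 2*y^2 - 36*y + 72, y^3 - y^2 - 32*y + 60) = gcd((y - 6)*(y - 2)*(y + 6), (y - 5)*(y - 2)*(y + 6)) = y^2 + 4*y - 12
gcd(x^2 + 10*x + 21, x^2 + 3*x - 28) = x + 7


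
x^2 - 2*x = x*(x - 2)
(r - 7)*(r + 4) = r^2 - 3*r - 28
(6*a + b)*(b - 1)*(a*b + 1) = 6*a^2*b^2 - 6*a^2*b + a*b^3 - a*b^2 + 6*a*b - 6*a + b^2 - b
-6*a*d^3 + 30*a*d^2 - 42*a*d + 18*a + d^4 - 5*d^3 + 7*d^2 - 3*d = (-6*a + d)*(d - 3)*(d - 1)^2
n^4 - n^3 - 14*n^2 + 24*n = n*(n - 3)*(n - 2)*(n + 4)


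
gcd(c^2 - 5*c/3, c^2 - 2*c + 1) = 1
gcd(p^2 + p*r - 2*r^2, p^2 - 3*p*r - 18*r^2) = 1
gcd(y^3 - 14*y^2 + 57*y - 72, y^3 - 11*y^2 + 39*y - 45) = y^2 - 6*y + 9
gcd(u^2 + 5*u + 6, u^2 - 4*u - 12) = u + 2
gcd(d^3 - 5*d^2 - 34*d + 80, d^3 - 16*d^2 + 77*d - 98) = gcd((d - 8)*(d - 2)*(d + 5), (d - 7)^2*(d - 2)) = d - 2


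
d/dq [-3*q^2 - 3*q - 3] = -6*q - 3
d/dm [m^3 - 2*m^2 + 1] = m*(3*m - 4)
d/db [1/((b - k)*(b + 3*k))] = ((-b + k)*(b + 3*k) - (b - k)^2)/((b - k)^3*(b + 3*k)^2)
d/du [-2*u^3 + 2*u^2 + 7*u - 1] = -6*u^2 + 4*u + 7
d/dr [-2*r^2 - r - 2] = -4*r - 1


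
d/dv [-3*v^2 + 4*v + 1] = 4 - 6*v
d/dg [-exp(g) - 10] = -exp(g)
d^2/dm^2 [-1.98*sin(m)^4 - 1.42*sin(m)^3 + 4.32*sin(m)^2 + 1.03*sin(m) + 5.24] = 31.68*sin(m)^4 + 12.78*sin(m)^3 - 41.04*sin(m)^2 - 9.55*sin(m) + 8.64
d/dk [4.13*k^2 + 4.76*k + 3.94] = 8.26*k + 4.76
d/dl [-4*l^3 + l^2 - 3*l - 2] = -12*l^2 + 2*l - 3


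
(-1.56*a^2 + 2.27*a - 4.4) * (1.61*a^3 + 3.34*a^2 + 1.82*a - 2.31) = -2.5116*a^5 - 1.5557*a^4 - 2.3414*a^3 - 6.961*a^2 - 13.2517*a + 10.164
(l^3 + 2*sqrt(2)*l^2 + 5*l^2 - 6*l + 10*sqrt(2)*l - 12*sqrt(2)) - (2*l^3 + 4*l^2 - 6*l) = -l^3 + l^2 + 2*sqrt(2)*l^2 + 10*sqrt(2)*l - 12*sqrt(2)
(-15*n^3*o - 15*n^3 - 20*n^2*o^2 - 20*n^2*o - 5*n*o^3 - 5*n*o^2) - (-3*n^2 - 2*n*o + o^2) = -15*n^3*o - 15*n^3 - 20*n^2*o^2 - 20*n^2*o + 3*n^2 - 5*n*o^3 - 5*n*o^2 + 2*n*o - o^2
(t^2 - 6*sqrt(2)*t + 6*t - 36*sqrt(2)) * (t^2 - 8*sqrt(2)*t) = t^4 - 14*sqrt(2)*t^3 + 6*t^3 - 84*sqrt(2)*t^2 + 96*t^2 + 576*t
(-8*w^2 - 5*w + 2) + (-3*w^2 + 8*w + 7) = -11*w^2 + 3*w + 9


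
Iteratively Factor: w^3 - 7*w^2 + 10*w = (w - 5)*(w^2 - 2*w) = (w - 5)*(w - 2)*(w)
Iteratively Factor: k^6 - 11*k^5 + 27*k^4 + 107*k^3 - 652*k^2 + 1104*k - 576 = (k - 1)*(k^5 - 10*k^4 + 17*k^3 + 124*k^2 - 528*k + 576) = (k - 3)*(k - 1)*(k^4 - 7*k^3 - 4*k^2 + 112*k - 192) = (k - 4)*(k - 3)*(k - 1)*(k^3 - 3*k^2 - 16*k + 48) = (k - 4)*(k - 3)^2*(k - 1)*(k^2 - 16) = (k - 4)*(k - 3)^2*(k - 1)*(k + 4)*(k - 4)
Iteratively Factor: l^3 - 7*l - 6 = (l - 3)*(l^2 + 3*l + 2) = (l - 3)*(l + 2)*(l + 1)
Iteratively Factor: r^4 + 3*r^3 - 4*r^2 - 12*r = (r + 2)*(r^3 + r^2 - 6*r) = r*(r + 2)*(r^2 + r - 6) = r*(r - 2)*(r + 2)*(r + 3)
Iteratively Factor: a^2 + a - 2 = (a - 1)*(a + 2)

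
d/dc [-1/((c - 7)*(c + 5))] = 2*(c - 1)/((c - 7)^2*(c + 5)^2)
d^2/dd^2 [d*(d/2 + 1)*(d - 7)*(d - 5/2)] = 6*d^2 - 45*d/2 - 3/2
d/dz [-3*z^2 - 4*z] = -6*z - 4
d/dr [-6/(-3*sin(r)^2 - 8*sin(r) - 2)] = -12*(3*sin(r) + 4)*cos(r)/(3*sin(r)^2 + 8*sin(r) + 2)^2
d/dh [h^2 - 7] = 2*h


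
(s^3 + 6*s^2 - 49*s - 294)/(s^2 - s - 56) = (s^2 - s - 42)/(s - 8)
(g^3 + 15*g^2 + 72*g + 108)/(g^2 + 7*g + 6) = (g^2 + 9*g + 18)/(g + 1)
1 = 1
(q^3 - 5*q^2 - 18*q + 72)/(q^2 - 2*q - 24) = q - 3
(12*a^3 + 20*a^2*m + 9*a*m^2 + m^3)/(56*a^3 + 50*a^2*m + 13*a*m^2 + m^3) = (6*a^2 + 7*a*m + m^2)/(28*a^2 + 11*a*m + m^2)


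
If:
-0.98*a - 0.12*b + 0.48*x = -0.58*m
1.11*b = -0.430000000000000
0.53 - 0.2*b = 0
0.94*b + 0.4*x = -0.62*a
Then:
No Solution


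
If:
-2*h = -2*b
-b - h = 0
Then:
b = 0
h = 0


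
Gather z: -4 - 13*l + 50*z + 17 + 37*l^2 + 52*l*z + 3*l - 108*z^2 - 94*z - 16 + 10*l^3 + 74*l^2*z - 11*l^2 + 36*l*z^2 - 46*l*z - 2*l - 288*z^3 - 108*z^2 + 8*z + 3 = 10*l^3 + 26*l^2 - 12*l - 288*z^3 + z^2*(36*l - 216) + z*(74*l^2 + 6*l - 36)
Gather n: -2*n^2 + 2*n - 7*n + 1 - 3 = -2*n^2 - 5*n - 2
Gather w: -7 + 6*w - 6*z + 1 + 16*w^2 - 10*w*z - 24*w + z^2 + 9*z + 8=16*w^2 + w*(-10*z - 18) + z^2 + 3*z + 2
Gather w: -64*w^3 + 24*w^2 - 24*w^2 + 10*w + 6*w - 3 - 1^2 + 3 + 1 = -64*w^3 + 16*w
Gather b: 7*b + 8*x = 7*b + 8*x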